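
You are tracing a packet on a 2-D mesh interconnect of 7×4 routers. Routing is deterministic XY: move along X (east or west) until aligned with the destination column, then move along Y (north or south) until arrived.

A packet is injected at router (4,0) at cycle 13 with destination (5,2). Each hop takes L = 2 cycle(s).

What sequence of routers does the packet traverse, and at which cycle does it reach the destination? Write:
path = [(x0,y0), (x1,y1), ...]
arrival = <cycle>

path = [(4,0), (5,0), (5,1), (5,2)]
arrival = 19

[0] x=4 y=0 t=13
[1] x=5 y=0 t=15 →E
[2] x=5 y=1 t=17 →N
[3] x=5 y=2 t=19 →N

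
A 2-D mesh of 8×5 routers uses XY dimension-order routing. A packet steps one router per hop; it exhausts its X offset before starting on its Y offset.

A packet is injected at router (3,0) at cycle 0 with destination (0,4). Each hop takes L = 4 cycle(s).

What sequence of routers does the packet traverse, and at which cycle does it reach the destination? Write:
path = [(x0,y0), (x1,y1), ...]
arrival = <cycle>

path = [(3,0), (2,0), (1,0), (0,0), (0,1), (0,2), (0,3), (0,4)]
arrival = 28

t=0: at (3,0)
t=4: at (2,0) after W
t=8: at (1,0) after W
t=12: at (0,0) after W
t=16: at (0,1) after N
t=20: at (0,2) after N
t=24: at (0,3) after N
t=28: at (0,4) after N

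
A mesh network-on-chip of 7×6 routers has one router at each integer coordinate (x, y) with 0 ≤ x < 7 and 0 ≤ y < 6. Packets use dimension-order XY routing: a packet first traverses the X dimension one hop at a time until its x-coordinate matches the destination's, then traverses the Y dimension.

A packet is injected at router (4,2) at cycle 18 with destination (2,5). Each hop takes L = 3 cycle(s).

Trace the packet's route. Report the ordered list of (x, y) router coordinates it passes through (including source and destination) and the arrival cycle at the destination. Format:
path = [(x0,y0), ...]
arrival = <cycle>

  0. router=(4,2) cycle=18 (inject)
  1. router=(3,2) cycle=21 dir=W
  2. router=(2,2) cycle=24 dir=W
  3. router=(2,3) cycle=27 dir=N
  4. router=(2,4) cycle=30 dir=N
  5. router=(2,5) cycle=33 dir=N

path = [(4,2), (3,2), (2,2), (2,3), (2,4), (2,5)]
arrival = 33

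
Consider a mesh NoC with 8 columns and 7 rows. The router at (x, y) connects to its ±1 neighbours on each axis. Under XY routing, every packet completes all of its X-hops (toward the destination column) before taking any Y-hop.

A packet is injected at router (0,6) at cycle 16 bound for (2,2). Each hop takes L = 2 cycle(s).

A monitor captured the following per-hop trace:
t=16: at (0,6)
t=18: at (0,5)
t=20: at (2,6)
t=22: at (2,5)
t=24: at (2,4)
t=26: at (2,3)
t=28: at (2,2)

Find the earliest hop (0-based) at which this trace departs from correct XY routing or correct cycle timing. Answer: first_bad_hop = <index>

check 1→ d=(0,-1) cyc+2: BAD: Y-move but x=0≠2

first_bad_hop = 1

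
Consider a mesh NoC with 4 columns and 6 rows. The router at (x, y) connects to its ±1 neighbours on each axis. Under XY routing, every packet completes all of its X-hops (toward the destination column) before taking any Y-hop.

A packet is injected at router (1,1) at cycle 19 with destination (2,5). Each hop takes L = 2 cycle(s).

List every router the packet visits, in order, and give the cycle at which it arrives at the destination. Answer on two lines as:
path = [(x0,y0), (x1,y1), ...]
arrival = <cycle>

path = [(1,1), (2,1), (2,2), (2,3), (2,4), (2,5)]
arrival = 29

hop 0: (1,1) @ cyc 19
hop 1: (2,1) @ cyc 21  [E]
hop 2: (2,2) @ cyc 23  [N]
hop 3: (2,3) @ cyc 25  [N]
hop 4: (2,4) @ cyc 27  [N]
hop 5: (2,5) @ cyc 29  [N]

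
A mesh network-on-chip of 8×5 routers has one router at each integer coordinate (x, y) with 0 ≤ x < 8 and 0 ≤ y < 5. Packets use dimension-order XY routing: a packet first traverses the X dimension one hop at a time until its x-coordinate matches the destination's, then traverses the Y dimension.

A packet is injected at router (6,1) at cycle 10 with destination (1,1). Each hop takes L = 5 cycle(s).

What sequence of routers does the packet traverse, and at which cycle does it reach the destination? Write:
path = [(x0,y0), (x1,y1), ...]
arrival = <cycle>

t=10: at (6,1)
t=15: at (5,1) after W
t=20: at (4,1) after W
t=25: at (3,1) after W
t=30: at (2,1) after W
t=35: at (1,1) after W

path = [(6,1), (5,1), (4,1), (3,1), (2,1), (1,1)]
arrival = 35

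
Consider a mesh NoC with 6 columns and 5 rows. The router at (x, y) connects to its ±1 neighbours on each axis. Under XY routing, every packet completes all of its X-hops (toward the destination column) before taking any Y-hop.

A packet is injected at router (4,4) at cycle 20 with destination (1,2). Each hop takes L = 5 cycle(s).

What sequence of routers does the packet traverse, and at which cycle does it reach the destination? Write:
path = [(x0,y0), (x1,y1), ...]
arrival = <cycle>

#0 — 4,4 | c20
#1 — 3,4 | c25 | W
#2 — 2,4 | c30 | W
#3 — 1,4 | c35 | W
#4 — 1,3 | c40 | S
#5 — 1,2 | c45 | S

path = [(4,4), (3,4), (2,4), (1,4), (1,3), (1,2)]
arrival = 45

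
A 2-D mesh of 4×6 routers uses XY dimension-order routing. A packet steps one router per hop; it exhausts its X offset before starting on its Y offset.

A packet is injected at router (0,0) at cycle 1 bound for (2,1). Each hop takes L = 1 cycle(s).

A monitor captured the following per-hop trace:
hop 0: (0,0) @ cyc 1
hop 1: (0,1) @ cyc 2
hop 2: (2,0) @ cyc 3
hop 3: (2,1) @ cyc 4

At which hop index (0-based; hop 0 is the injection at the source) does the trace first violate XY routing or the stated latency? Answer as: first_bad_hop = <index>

check 1→ d=(0,1) cyc+1: BAD: Y-move but x=0≠2

first_bad_hop = 1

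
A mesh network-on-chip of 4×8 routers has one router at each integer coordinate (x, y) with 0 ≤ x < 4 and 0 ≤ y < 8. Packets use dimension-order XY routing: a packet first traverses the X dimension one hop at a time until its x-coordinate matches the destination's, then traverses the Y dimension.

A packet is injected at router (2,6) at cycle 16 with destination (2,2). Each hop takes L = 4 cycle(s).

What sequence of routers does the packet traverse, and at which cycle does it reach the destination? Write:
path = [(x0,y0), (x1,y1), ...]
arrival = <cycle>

[0] x=2 y=6 t=16
[1] x=2 y=5 t=20 →S
[2] x=2 y=4 t=24 →S
[3] x=2 y=3 t=28 →S
[4] x=2 y=2 t=32 →S

path = [(2,6), (2,5), (2,4), (2,3), (2,2)]
arrival = 32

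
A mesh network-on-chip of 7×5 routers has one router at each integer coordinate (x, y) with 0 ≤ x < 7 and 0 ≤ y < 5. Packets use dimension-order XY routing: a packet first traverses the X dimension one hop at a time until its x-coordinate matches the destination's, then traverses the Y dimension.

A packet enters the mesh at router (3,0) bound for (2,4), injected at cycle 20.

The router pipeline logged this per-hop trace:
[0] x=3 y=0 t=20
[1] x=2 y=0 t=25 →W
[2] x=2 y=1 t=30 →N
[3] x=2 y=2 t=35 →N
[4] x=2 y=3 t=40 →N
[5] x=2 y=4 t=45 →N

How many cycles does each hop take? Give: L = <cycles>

L = 5

cyc[1] − cyc[0] = 25 − 20 = 5.
Per-hop latency L = Δcyc = 5.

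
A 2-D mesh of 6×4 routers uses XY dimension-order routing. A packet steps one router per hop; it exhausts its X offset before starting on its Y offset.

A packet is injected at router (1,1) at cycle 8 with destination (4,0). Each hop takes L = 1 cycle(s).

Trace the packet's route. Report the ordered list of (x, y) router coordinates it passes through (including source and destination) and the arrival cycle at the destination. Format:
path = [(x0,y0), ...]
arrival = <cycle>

path = [(1,1), (2,1), (3,1), (4,1), (4,0)]
arrival = 12

[0] x=1 y=1 t=8
[1] x=2 y=1 t=9 →E
[2] x=3 y=1 t=10 →E
[3] x=4 y=1 t=11 →E
[4] x=4 y=0 t=12 →S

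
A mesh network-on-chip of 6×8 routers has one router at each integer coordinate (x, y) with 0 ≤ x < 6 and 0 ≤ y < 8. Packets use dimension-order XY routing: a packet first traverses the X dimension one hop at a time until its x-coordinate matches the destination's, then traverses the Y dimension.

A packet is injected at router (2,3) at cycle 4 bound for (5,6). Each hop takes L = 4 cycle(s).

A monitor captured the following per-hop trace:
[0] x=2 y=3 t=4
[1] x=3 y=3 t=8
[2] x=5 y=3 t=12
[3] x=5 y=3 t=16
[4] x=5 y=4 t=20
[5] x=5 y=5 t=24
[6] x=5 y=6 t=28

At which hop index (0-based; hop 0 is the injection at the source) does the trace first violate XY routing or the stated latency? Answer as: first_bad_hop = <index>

check 1→ d=(1,0) cyc+4: ok
check 2→ d=(2,0) cyc+4: BAD: non-unit step

first_bad_hop = 2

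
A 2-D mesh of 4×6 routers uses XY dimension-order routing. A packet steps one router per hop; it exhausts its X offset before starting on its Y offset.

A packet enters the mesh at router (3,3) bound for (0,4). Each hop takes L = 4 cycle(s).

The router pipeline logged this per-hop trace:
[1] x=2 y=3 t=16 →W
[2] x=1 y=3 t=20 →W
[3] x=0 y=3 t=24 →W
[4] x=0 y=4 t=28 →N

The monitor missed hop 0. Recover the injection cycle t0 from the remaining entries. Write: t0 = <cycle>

The first recorded entry is hop 1 at cycle 16.
Subtract one hop: t0 = 16 − 4 = 12.

t0 = 12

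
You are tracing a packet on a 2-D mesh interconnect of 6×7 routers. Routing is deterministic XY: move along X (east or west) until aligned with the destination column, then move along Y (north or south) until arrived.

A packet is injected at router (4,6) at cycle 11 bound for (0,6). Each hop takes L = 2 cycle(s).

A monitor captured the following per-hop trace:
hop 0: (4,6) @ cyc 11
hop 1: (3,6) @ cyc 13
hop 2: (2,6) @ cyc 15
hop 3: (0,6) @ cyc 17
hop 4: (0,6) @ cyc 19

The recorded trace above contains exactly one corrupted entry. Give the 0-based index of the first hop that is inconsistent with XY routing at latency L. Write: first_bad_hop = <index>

  1: Δx=-1 Δy=+0 Δt=2 [ok]
  2: Δx=-1 Δy=+0 Δt=2 [ok]
  3: Δx=-2 Δy=+0 Δt=2 [BAD: non-unit step]

first_bad_hop = 3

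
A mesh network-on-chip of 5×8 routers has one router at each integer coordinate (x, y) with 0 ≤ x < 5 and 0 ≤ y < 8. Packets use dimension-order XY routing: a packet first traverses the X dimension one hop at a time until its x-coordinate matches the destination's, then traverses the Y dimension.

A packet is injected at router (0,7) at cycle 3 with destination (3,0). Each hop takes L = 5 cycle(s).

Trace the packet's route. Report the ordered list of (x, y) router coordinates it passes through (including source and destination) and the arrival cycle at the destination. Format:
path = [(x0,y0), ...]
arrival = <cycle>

t=3: at (0,7)
t=8: at (1,7) after E
t=13: at (2,7) after E
t=18: at (3,7) after E
t=23: at (3,6) after S
t=28: at (3,5) after S
t=33: at (3,4) after S
t=38: at (3,3) after S
t=43: at (3,2) after S
t=48: at (3,1) after S
t=53: at (3,0) after S

path = [(0,7), (1,7), (2,7), (3,7), (3,6), (3,5), (3,4), (3,3), (3,2), (3,1), (3,0)]
arrival = 53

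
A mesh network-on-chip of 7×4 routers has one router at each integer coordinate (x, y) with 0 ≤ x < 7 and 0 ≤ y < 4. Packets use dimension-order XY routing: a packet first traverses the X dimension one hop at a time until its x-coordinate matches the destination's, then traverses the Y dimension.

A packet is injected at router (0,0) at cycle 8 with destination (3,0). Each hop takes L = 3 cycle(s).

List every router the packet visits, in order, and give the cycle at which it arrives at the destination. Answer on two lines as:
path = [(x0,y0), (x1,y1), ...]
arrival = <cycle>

src (0,0)  cyc=8
E→(1,0)  cyc=11
E→(2,0)  cyc=14
E→(3,0)  cyc=17

path = [(0,0), (1,0), (2,0), (3,0)]
arrival = 17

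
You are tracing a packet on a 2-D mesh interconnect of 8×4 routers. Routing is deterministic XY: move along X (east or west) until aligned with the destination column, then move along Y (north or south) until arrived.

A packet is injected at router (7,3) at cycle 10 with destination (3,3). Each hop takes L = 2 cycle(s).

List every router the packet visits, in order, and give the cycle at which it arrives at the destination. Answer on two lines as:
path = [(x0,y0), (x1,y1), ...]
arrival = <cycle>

  0. router=(7,3) cycle=10 (inject)
  1. router=(6,3) cycle=12 dir=W
  2. router=(5,3) cycle=14 dir=W
  3. router=(4,3) cycle=16 dir=W
  4. router=(3,3) cycle=18 dir=W

path = [(7,3), (6,3), (5,3), (4,3), (3,3)]
arrival = 18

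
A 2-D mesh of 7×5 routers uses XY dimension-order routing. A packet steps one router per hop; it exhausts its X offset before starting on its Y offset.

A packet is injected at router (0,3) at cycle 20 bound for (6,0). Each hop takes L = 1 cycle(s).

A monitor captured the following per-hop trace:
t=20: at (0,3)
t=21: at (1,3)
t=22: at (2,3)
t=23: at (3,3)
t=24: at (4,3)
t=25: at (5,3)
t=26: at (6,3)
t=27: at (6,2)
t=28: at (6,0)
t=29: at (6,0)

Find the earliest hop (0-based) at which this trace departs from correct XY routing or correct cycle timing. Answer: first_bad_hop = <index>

first_bad_hop = 8

check 1→ d=(1,0) cyc+1: ok
check 2→ d=(1,0) cyc+1: ok
check 3→ d=(1,0) cyc+1: ok
check 4→ d=(1,0) cyc+1: ok
check 5→ d=(1,0) cyc+1: ok
check 6→ d=(1,0) cyc+1: ok
check 7→ d=(0,-1) cyc+1: ok
check 8→ d=(0,-2) cyc+1: BAD: non-unit step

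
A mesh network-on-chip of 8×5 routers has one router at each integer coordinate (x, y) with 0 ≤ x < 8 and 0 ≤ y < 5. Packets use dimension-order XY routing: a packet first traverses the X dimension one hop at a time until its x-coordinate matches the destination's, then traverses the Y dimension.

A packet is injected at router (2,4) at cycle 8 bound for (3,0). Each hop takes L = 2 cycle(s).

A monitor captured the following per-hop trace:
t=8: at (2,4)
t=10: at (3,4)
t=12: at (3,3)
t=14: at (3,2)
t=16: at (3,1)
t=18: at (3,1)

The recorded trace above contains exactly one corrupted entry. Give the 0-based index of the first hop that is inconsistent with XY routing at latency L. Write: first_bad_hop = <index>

first_bad_hop = 5

hop 1: step (+1,+0), +2 cyc — ok
hop 2: step (+0,-1), +2 cyc — ok
hop 3: step (+0,-1), +2 cyc — ok
hop 4: step (+0,-1), +2 cyc — ok
hop 5: step (+0,+0), +2 cyc — BAD: non-unit step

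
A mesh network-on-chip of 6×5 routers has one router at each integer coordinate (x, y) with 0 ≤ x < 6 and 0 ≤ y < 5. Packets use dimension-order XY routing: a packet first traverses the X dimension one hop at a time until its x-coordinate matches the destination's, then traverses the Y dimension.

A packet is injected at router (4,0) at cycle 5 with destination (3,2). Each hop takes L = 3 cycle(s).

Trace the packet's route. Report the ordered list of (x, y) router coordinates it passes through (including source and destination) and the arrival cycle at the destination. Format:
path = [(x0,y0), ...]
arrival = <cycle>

path = [(4,0), (3,0), (3,1), (3,2)]
arrival = 14

src (4,0)  cyc=5
W→(3,0)  cyc=8
N→(3,1)  cyc=11
N→(3,2)  cyc=14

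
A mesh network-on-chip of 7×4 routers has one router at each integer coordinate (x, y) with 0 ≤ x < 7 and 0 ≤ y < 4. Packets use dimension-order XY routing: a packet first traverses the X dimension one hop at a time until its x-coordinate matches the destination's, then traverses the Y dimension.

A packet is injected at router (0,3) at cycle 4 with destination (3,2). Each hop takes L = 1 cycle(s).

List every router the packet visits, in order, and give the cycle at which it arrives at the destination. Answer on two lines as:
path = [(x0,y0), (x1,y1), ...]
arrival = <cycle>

[0] x=0 y=3 t=4
[1] x=1 y=3 t=5 →E
[2] x=2 y=3 t=6 →E
[3] x=3 y=3 t=7 →E
[4] x=3 y=2 t=8 →S

path = [(0,3), (1,3), (2,3), (3,3), (3,2)]
arrival = 8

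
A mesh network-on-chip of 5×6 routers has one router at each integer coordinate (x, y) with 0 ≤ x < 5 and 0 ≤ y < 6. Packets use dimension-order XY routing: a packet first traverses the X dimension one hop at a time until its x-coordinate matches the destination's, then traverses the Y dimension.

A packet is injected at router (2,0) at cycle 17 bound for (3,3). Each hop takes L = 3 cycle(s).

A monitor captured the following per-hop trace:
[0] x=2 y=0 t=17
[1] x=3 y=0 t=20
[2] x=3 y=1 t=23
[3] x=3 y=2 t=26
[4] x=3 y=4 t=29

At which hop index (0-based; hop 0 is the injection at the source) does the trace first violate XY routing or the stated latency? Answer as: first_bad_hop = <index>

first_bad_hop = 4

[1] (+1,+0) / 3c ⇒ ok
[2] (+0,+1) / 3c ⇒ ok
[3] (+0,+1) / 3c ⇒ ok
[4] (+0,+2) / 3c ⇒ BAD: non-unit step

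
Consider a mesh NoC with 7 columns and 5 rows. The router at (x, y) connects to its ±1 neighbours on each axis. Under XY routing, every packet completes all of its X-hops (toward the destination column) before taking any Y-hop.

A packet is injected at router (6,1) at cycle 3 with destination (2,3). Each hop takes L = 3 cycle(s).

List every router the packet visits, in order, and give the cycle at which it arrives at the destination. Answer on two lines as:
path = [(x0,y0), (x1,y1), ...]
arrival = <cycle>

src (6,1)  cyc=3
W→(5,1)  cyc=6
W→(4,1)  cyc=9
W→(3,1)  cyc=12
W→(2,1)  cyc=15
N→(2,2)  cyc=18
N→(2,3)  cyc=21

path = [(6,1), (5,1), (4,1), (3,1), (2,1), (2,2), (2,3)]
arrival = 21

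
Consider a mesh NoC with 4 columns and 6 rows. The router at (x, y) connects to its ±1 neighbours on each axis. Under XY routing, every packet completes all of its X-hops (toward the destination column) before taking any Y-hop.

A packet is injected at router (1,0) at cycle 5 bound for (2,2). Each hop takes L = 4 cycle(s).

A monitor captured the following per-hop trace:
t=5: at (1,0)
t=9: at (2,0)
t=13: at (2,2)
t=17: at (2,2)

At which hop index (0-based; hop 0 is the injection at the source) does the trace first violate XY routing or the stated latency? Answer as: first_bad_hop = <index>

first_bad_hop = 2

hop 1: step (+1,+0), +4 cyc — ok
hop 2: step (+0,+2), +4 cyc — BAD: non-unit step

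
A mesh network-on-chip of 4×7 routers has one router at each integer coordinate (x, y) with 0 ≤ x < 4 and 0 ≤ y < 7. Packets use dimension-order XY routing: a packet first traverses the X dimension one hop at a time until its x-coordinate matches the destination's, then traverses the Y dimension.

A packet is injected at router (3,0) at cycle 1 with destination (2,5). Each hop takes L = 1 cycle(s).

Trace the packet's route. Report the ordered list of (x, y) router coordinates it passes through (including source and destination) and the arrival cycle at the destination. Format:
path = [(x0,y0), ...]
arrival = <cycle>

#0 — 3,0 | c1
#1 — 2,0 | c2 | W
#2 — 2,1 | c3 | N
#3 — 2,2 | c4 | N
#4 — 2,3 | c5 | N
#5 — 2,4 | c6 | N
#6 — 2,5 | c7 | N

path = [(3,0), (2,0), (2,1), (2,2), (2,3), (2,4), (2,5)]
arrival = 7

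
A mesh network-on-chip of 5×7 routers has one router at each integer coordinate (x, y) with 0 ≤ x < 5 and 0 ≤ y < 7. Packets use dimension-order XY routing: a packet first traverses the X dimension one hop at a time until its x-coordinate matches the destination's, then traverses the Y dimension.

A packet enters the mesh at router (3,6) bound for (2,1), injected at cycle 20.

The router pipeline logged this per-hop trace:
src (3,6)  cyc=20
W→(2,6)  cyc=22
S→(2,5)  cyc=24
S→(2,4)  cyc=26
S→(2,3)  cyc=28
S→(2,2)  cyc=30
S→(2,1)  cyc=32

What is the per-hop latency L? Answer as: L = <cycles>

cyc[1] − cyc[0] = 22 − 20 = 2.
Each hop adds L, hence L = 2.

L = 2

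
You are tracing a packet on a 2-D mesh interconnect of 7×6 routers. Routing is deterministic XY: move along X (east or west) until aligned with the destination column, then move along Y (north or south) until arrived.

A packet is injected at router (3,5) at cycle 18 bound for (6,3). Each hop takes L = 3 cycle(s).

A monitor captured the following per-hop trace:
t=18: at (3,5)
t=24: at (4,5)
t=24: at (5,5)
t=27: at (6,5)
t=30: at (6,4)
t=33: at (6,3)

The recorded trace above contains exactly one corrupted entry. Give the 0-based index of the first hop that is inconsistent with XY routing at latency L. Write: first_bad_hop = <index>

first_bad_hop = 1

check 1→ d=(1,0) cyc+6: BAD: Δcyc=6≠L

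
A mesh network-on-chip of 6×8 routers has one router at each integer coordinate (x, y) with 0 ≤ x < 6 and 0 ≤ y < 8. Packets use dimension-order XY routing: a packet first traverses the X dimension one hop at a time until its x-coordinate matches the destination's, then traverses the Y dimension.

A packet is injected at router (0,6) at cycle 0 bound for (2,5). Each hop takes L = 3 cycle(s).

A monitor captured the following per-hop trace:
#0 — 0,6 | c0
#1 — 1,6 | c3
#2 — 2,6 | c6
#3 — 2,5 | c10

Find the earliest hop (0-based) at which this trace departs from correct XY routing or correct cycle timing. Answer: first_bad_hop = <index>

  1: Δx=+1 Δy=+0 Δt=3 [ok]
  2: Δx=+1 Δy=+0 Δt=3 [ok]
  3: Δx=+0 Δy=-1 Δt=4 [BAD: Δcyc=4≠L]

first_bad_hop = 3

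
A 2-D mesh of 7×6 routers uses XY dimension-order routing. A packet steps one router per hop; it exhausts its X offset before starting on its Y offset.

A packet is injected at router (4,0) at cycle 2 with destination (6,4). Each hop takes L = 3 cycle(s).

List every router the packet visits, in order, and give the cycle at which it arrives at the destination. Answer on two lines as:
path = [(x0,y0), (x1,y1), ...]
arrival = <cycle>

t=2: at (4,0)
t=5: at (5,0) after E
t=8: at (6,0) after E
t=11: at (6,1) after N
t=14: at (6,2) after N
t=17: at (6,3) after N
t=20: at (6,4) after N

path = [(4,0), (5,0), (6,0), (6,1), (6,2), (6,3), (6,4)]
arrival = 20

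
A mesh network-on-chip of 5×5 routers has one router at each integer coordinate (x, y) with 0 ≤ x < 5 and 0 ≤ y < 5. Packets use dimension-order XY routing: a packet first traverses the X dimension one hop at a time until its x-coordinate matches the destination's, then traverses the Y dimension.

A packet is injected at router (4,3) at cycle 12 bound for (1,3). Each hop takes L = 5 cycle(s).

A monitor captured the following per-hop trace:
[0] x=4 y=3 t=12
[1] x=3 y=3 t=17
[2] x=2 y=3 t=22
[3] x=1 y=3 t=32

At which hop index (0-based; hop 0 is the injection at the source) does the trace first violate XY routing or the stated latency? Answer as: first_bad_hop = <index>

first_bad_hop = 3

  1: Δx=-1 Δy=+0 Δt=5 [ok]
  2: Δx=-1 Δy=+0 Δt=5 [ok]
  3: Δx=-1 Δy=+0 Δt=10 [BAD: Δcyc=10≠L]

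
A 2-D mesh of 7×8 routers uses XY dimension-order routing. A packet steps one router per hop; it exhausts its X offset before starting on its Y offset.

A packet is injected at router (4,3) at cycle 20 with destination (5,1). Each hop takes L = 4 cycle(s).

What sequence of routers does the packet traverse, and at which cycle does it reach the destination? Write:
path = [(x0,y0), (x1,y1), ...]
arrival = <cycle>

path = [(4,3), (5,3), (5,2), (5,1)]
arrival = 32

t=20: at (4,3)
t=24: at (5,3) after E
t=28: at (5,2) after S
t=32: at (5,1) after S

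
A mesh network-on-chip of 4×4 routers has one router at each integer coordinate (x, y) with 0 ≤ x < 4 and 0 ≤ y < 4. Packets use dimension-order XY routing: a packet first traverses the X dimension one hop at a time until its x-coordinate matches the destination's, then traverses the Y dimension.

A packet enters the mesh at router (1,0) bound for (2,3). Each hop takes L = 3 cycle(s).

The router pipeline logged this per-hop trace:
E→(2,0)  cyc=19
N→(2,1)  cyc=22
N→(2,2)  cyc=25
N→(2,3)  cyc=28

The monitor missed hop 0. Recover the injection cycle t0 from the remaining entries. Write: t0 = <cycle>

t0 = 16

cyc[1] = 19 and cyc[k] = t0 + k·L for every k.
Therefore t0 = 19 − L = 16.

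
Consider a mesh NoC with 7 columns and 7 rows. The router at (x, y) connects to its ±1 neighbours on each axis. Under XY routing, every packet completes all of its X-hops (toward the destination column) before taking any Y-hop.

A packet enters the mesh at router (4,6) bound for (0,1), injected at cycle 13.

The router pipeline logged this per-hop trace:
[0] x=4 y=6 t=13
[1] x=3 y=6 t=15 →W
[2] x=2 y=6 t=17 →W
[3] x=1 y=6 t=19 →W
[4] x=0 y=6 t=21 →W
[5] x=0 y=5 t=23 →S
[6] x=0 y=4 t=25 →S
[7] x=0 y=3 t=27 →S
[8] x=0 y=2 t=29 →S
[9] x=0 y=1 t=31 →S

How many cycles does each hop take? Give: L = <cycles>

L = 2

From hop 0 (13) to hop 1 (15): +2 cycles.
Per-hop latency L = Δcyc = 2.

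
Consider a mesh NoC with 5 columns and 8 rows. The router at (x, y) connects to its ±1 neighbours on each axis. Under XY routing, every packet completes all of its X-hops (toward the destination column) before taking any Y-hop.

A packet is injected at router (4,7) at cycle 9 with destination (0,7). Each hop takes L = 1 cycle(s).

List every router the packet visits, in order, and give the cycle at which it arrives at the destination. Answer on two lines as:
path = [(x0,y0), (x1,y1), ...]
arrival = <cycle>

path = [(4,7), (3,7), (2,7), (1,7), (0,7)]
arrival = 13

src (4,7)  cyc=9
W→(3,7)  cyc=10
W→(2,7)  cyc=11
W→(1,7)  cyc=12
W→(0,7)  cyc=13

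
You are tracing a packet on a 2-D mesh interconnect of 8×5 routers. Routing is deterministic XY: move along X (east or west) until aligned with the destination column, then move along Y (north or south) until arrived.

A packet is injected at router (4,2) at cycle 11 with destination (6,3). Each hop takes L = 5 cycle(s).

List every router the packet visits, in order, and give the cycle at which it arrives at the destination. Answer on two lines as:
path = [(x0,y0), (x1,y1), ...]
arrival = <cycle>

path = [(4,2), (5,2), (6,2), (6,3)]
arrival = 26

t=11: at (4,2)
t=16: at (5,2) after E
t=21: at (6,2) after E
t=26: at (6,3) after N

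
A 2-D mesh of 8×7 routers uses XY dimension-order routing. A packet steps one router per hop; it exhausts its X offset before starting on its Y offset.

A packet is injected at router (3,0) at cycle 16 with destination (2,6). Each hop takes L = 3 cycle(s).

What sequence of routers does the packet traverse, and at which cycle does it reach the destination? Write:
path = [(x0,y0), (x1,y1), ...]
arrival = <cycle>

path = [(3,0), (2,0), (2,1), (2,2), (2,3), (2,4), (2,5), (2,6)]
arrival = 37

hop 0: (3,0) @ cyc 16
hop 1: (2,0) @ cyc 19  [W]
hop 2: (2,1) @ cyc 22  [N]
hop 3: (2,2) @ cyc 25  [N]
hop 4: (2,3) @ cyc 28  [N]
hop 5: (2,4) @ cyc 31  [N]
hop 6: (2,5) @ cyc 34  [N]
hop 7: (2,6) @ cyc 37  [N]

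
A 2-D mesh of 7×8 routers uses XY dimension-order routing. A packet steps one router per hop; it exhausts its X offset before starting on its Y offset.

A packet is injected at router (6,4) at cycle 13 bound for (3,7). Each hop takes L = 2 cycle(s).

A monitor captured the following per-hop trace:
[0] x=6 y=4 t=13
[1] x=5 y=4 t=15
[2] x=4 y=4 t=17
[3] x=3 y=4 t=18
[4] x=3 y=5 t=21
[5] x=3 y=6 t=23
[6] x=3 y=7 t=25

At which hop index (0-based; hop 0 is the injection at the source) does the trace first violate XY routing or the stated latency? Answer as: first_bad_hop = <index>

  1: Δx=-1 Δy=+0 Δt=2 [ok]
  2: Δx=-1 Δy=+0 Δt=2 [ok]
  3: Δx=-1 Δy=+0 Δt=1 [BAD: Δcyc=1≠L]

first_bad_hop = 3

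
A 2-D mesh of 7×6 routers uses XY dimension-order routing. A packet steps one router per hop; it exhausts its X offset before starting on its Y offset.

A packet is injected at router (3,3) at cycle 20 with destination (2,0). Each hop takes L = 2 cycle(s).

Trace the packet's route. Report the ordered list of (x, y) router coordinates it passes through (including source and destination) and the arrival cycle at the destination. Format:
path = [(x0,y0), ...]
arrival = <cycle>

path = [(3,3), (2,3), (2,2), (2,1), (2,0)]
arrival = 28

[0] x=3 y=3 t=20
[1] x=2 y=3 t=22 →W
[2] x=2 y=2 t=24 →S
[3] x=2 y=1 t=26 →S
[4] x=2 y=0 t=28 →S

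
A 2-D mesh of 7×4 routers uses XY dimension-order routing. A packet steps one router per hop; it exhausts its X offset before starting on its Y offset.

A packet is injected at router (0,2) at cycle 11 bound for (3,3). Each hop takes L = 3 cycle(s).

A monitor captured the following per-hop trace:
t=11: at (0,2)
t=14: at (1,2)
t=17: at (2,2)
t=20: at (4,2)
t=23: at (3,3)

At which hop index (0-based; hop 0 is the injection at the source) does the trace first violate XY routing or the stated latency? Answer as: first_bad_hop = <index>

hop 1: step (+1,+0), +3 cyc — ok
hop 2: step (+1,+0), +3 cyc — ok
hop 3: step (+2,+0), +3 cyc — BAD: non-unit step

first_bad_hop = 3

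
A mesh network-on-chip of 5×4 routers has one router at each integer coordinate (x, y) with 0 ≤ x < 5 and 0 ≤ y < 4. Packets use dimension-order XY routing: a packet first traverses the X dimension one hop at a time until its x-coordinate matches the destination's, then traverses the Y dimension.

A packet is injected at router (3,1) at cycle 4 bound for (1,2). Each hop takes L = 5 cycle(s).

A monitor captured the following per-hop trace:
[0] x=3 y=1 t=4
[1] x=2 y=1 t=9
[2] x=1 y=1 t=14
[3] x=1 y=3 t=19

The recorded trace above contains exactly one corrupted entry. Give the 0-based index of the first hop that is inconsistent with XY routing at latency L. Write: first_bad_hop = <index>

check 1→ d=(-1,0) cyc+5: ok
check 2→ d=(-1,0) cyc+5: ok
check 3→ d=(0,2) cyc+5: BAD: non-unit step

first_bad_hop = 3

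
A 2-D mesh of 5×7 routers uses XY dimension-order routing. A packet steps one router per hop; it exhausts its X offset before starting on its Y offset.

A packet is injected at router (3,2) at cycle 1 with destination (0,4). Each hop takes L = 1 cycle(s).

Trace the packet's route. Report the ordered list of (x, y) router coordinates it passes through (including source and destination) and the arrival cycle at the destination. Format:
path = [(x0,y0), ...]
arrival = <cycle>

  0. router=(3,2) cycle=1 (inject)
  1. router=(2,2) cycle=2 dir=W
  2. router=(1,2) cycle=3 dir=W
  3. router=(0,2) cycle=4 dir=W
  4. router=(0,3) cycle=5 dir=N
  5. router=(0,4) cycle=6 dir=N

path = [(3,2), (2,2), (1,2), (0,2), (0,3), (0,4)]
arrival = 6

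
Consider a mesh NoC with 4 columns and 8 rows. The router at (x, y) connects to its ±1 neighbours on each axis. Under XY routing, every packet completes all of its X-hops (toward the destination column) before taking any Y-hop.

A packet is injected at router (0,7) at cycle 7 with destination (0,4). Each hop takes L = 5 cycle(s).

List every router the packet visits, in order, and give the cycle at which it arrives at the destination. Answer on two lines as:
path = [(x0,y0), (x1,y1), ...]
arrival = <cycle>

#0 — 0,7 | c7
#1 — 0,6 | c12 | S
#2 — 0,5 | c17 | S
#3 — 0,4 | c22 | S

path = [(0,7), (0,6), (0,5), (0,4)]
arrival = 22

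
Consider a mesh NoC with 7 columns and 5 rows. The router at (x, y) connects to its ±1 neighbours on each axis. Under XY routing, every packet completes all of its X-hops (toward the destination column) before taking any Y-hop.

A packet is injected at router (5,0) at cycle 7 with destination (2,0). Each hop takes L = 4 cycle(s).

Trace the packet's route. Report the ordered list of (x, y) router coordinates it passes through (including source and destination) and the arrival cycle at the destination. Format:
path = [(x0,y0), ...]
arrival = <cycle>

path = [(5,0), (4,0), (3,0), (2,0)]
arrival = 19

#0 — 5,0 | c7
#1 — 4,0 | c11 | W
#2 — 3,0 | c15 | W
#3 — 2,0 | c19 | W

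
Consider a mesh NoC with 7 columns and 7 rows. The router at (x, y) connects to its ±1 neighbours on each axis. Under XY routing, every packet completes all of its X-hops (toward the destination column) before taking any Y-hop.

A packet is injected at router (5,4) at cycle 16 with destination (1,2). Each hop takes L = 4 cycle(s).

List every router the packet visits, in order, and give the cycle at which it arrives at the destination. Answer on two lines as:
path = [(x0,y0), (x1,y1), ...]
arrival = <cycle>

path = [(5,4), (4,4), (3,4), (2,4), (1,4), (1,3), (1,2)]
arrival = 40

[0] x=5 y=4 t=16
[1] x=4 y=4 t=20 →W
[2] x=3 y=4 t=24 →W
[3] x=2 y=4 t=28 →W
[4] x=1 y=4 t=32 →W
[5] x=1 y=3 t=36 →S
[6] x=1 y=2 t=40 →S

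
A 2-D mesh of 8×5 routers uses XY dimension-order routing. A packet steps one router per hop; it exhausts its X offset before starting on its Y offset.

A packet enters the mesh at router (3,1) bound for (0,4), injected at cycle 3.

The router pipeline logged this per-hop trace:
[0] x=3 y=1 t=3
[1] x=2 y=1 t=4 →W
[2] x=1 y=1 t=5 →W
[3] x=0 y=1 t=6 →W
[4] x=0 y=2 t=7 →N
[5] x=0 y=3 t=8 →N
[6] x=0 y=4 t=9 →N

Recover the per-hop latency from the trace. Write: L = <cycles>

L = 1

cyc[1] − cyc[0] = 4 − 3 = 1.
Each hop adds L, hence L = 1.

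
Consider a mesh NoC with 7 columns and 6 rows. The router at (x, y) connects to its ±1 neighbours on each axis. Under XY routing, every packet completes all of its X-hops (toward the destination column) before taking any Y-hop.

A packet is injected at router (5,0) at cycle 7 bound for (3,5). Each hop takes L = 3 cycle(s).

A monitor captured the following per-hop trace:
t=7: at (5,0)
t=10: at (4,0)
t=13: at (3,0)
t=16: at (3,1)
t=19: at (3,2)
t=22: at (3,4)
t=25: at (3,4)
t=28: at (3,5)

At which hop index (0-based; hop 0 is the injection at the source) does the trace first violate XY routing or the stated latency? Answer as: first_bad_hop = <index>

first_bad_hop = 5

[1] (-1,+0) / 3c ⇒ ok
[2] (-1,+0) / 3c ⇒ ok
[3] (+0,+1) / 3c ⇒ ok
[4] (+0,+1) / 3c ⇒ ok
[5] (+0,+2) / 3c ⇒ BAD: non-unit step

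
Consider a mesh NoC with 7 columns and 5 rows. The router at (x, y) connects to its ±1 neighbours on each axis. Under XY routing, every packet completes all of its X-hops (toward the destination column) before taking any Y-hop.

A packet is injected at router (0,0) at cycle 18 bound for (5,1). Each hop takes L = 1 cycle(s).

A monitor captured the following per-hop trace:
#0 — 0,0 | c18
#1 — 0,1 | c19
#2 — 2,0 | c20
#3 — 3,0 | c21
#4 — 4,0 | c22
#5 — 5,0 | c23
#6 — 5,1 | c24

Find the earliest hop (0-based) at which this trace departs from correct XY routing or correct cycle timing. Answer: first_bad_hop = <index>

first_bad_hop = 1

hop 1: step (+0,+1), +1 cyc — BAD: Y-move but x=0≠5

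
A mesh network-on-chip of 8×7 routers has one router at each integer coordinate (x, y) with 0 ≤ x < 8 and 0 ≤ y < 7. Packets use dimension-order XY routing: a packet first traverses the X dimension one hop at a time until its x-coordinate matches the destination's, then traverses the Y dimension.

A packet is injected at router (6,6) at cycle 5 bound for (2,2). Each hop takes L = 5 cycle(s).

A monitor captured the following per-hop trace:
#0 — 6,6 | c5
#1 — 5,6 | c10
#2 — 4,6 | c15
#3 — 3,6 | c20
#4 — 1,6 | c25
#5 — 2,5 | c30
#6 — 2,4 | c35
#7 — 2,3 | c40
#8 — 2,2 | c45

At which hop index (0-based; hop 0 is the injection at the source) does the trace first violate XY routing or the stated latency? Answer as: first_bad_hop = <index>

hop 1: step (-1,+0), +5 cyc — ok
hop 2: step (-1,+0), +5 cyc — ok
hop 3: step (-1,+0), +5 cyc — ok
hop 4: step (-2,+0), +5 cyc — BAD: non-unit step

first_bad_hop = 4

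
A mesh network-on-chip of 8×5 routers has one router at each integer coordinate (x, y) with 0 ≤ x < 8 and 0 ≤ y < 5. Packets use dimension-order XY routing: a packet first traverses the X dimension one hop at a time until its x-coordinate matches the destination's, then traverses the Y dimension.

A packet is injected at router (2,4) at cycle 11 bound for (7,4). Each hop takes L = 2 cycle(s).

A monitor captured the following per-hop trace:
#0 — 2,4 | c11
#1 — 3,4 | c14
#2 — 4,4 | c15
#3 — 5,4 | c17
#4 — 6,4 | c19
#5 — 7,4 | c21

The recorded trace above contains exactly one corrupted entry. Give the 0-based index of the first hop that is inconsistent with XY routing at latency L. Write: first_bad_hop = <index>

first_bad_hop = 1

  1: Δx=+1 Δy=+0 Δt=3 [BAD: Δcyc=3≠L]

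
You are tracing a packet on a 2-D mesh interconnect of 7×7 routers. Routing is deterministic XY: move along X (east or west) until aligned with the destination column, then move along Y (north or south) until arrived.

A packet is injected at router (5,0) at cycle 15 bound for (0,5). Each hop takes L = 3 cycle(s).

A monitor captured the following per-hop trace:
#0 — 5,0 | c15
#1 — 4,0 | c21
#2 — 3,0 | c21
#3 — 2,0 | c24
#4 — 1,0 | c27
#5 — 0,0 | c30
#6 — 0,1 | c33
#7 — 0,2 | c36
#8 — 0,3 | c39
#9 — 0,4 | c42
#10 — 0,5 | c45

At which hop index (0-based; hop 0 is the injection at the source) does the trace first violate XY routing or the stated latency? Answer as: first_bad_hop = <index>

first_bad_hop = 1

  1: Δx=-1 Δy=+0 Δt=6 [BAD: Δcyc=6≠L]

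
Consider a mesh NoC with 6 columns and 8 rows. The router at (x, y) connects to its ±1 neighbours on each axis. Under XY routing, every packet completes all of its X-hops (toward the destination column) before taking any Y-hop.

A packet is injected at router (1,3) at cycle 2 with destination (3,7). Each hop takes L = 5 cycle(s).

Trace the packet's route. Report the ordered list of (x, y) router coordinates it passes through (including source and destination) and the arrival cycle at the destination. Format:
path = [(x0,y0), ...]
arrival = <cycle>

path = [(1,3), (2,3), (3,3), (3,4), (3,5), (3,6), (3,7)]
arrival = 32

hop 0: (1,3) @ cyc 2
hop 1: (2,3) @ cyc 7  [E]
hop 2: (3,3) @ cyc 12  [E]
hop 3: (3,4) @ cyc 17  [N]
hop 4: (3,5) @ cyc 22  [N]
hop 5: (3,6) @ cyc 27  [N]
hop 6: (3,7) @ cyc 32  [N]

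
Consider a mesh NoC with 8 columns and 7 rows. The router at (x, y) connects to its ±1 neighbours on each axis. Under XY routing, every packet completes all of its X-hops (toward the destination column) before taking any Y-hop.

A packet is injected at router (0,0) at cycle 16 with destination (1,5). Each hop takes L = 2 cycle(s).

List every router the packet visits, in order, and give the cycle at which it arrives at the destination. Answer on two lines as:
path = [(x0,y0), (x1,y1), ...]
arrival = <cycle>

#0 — 0,0 | c16
#1 — 1,0 | c18 | E
#2 — 1,1 | c20 | N
#3 — 1,2 | c22 | N
#4 — 1,3 | c24 | N
#5 — 1,4 | c26 | N
#6 — 1,5 | c28 | N

path = [(0,0), (1,0), (1,1), (1,2), (1,3), (1,4), (1,5)]
arrival = 28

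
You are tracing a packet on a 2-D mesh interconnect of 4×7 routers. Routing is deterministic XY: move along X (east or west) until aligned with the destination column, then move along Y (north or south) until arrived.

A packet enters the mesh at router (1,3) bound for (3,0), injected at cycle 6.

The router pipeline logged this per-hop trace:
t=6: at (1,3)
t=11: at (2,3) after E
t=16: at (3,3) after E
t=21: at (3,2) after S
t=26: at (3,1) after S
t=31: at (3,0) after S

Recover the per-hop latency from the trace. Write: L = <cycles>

L = 5

Between hops 0 and 1 the cycle counter advances 11 − 6 = 5.
Each hop adds L, hence L = 5.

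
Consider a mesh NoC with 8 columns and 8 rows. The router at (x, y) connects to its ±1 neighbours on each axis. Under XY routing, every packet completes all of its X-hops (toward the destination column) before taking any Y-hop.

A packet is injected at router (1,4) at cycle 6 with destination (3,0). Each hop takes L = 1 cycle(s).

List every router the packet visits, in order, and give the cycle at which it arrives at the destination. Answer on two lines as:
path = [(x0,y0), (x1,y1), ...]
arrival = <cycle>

  0. router=(1,4) cycle=6 (inject)
  1. router=(2,4) cycle=7 dir=E
  2. router=(3,4) cycle=8 dir=E
  3. router=(3,3) cycle=9 dir=S
  4. router=(3,2) cycle=10 dir=S
  5. router=(3,1) cycle=11 dir=S
  6. router=(3,0) cycle=12 dir=S

path = [(1,4), (2,4), (3,4), (3,3), (3,2), (3,1), (3,0)]
arrival = 12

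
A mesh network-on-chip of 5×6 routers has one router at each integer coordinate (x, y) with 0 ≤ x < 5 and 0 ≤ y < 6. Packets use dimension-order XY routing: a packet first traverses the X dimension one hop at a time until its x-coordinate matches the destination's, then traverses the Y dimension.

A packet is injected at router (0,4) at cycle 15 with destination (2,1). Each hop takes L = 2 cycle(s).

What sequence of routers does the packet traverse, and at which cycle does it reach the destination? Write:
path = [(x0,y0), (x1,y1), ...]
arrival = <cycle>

  0. router=(0,4) cycle=15 (inject)
  1. router=(1,4) cycle=17 dir=E
  2. router=(2,4) cycle=19 dir=E
  3. router=(2,3) cycle=21 dir=S
  4. router=(2,2) cycle=23 dir=S
  5. router=(2,1) cycle=25 dir=S

path = [(0,4), (1,4), (2,4), (2,3), (2,2), (2,1)]
arrival = 25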